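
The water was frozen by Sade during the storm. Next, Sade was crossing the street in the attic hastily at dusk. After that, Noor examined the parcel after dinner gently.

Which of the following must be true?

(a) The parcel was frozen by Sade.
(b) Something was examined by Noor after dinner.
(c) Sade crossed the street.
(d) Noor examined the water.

(a) Not entailed — Sade froze the water, not the parcel; the parcel belongs to the examining event.
(b) Entailed — every conjunct here is already in the original examining event.
(c) Not entailed — 'was crossing' is progressive on an accomplishment; it does not entail the completed 'crossed'.
(d) Not entailed — Noor examined the parcel, not the water; the water belongs to the freezing event.

(b)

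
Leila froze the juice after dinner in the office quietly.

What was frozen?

the juice

'the juice' marks the patient of the freezing event.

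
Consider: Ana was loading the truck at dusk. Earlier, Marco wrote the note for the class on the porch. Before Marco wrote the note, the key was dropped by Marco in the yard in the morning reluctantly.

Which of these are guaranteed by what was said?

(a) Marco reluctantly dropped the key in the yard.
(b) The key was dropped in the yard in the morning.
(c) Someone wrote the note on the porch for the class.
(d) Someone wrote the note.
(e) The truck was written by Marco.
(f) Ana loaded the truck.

(a), (b), (c), (d)

(a) Entailed — every conjunct here is already in the original dropping event.
(b) Entailed — the original entails any weakening of itself; this just drops 'reluctantly' and generalizes the agent.
(c) Entailed — the original entails any weakening of itself; this just generalizes the agent.
(d) Entailed — every conjunct here is already in the original writing event.
(e) Not entailed — Marco wrote the note, not the truck; the truck belongs to the loading event.
(f) Not entailed — 'was loading' is progressive on an accomplishment; it does not entail the completed 'loaded'.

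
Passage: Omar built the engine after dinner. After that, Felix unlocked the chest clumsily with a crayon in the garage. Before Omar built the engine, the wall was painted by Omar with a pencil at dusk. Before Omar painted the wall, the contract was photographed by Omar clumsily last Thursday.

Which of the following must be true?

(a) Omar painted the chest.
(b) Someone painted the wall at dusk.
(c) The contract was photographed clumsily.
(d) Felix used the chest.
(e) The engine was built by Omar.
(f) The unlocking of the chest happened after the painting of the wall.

(a) Not entailed — Omar painted the wall, not the chest; the chest belongs to the unlocking event.
(b) Entailed — dropping 'with a pencil' and generalizing the agent leaves a sub-description the original still satisfies.
(c) Entailed — every conjunct here is already in the original photographing event.
(d) Not entailed — the chest is the patient, not an instrument — Felix used a crayon.
(e) Entailed — this follows by dropping conjuncts from the building event's description.
(f) Entailed — the narrative places the painting before the unlocking.

(b), (c), (e), (f)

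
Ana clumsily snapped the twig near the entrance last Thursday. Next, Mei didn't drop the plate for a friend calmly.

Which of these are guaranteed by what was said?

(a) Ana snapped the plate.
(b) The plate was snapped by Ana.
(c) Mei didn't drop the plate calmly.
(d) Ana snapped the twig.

(a) Not entailed — Ana snapped the twig, not the plate; the plate belongs to the dropping event.
(b) Not entailed — Ana snapped the twig, not the plate; the plate belongs to the dropping event.
(c) Not entailed — dropping 'for a friend' under negation is not valid — the original leaves open that Mei dropped the plate some other way.
(d) Entailed — dropping 'clumsily', 'last Thursday', 'near the entrance' leaves a sub-description the original still satisfies.

(d)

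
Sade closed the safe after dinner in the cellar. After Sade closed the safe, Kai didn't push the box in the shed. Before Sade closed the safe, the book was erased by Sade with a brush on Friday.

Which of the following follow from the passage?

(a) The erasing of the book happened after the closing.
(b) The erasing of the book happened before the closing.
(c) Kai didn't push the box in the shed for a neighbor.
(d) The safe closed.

(a) Not entailed — the narrative places the erasing before the closing, not after.
(b) Entailed — the narrative places the erasing before the closing.
(c) Entailed — under negation, adding a further restriction is entailed: if no such pushing event occurred, none occurred for a neighbor either.
(d) Entailed — 'Sade closed the safe' is causative; it entails the inchoative 'the safe closed'.

(b), (c), (d)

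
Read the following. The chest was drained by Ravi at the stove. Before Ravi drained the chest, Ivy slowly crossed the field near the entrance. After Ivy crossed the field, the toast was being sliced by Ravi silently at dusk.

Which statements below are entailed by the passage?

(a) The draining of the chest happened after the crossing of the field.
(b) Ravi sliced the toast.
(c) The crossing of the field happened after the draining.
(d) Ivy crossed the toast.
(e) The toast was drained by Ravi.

(a)

(a) Entailed — the narrative places the crossing before the draining.
(b) Not entailed — 'was slicing' is progressive on an accomplishment; it does not entail the completed 'sliced'.
(c) Not entailed — the narrative places the crossing before the draining, not after.
(d) Not entailed — Ivy crossed the field, not the toast; the toast belongs to the slicing event.
(e) Not entailed — Ravi drained the chest, not the toast; the toast belongs to the slicing event.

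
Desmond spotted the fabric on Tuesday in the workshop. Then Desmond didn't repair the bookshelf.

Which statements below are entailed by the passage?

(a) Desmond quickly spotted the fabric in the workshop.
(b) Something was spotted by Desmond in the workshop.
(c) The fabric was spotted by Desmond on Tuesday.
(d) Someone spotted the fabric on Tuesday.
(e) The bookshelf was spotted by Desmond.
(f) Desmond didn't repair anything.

(a) Not entailed — 'quickly' adds information not in the original event.
(b) Entailed — the original entails any weakening of itself; this just drops 'on Tuesday' and generalizes the patient.
(c) Entailed — dropping 'in the workshop' leaves a sub-description the original still satisfies.
(d) Entailed — dropping 'in the workshop' and generalizing the agent leaves a sub-description the original still satisfies.
(e) Not entailed — Desmond spotted the fabric, not the bookshelf; the bookshelf belongs to the repairing event.
(f) Not entailed — the original only denies this specific event; Desmond may have repaired something else.

(b), (c), (d)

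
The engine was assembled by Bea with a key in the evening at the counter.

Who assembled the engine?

Bea

'Bea' marks the agent of the assembling event.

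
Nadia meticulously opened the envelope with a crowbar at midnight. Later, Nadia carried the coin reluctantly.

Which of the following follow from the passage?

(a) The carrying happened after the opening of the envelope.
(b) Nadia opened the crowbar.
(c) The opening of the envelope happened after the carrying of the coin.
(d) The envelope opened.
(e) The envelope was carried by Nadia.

(a), (d)

(a) Entailed — the narrative places the opening before the carrying.
(b) Not entailed — the crowbar is the instrument, not what was opened.
(c) Not entailed — the narrative places the opening before the carrying, not after.
(d) Entailed — 'Nadia opened the envelope' is causative; it entails the inchoative 'the envelope opened'.
(e) Not entailed — Nadia carried the coin, not the envelope; the envelope belongs to the opening event.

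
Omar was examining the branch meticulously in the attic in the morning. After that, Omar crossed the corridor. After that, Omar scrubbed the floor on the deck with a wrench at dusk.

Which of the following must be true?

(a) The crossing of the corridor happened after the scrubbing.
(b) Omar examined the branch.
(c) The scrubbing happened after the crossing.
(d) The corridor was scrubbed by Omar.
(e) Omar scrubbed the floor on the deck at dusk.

(b), (c), (e)

(a) Not entailed — the narrative places the crossing before the scrubbing, not after.
(b) Entailed — 'examine' is an activity; 'was examining' entails that some examining happened, so 'examined' holds.
(c) Entailed — the narrative places the crossing before the scrubbing.
(d) Not entailed — Omar scrubbed the floor, not the corridor; the corridor belongs to the crossing event.
(e) Entailed — the original entails any weakening of itself; this just drops 'with a wrench'.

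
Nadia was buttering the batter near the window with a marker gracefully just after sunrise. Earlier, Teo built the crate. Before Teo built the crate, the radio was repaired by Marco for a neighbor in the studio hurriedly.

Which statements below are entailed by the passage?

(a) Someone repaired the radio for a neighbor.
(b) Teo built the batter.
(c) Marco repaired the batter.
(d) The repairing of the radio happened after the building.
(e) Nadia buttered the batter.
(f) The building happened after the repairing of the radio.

(a) Entailed — this follows by dropping conjuncts from the repairing event's description.
(b) Not entailed — Teo built the crate, not the batter; the batter belongs to the buttering event.
(c) Not entailed — Marco repaired the radio, not the batter; the batter belongs to the buttering event.
(d) Not entailed — the narrative places the repairing before the building, not after.
(e) Not entailed — 'was buttering' is progressive on an accomplishment; it does not entail the completed 'buttered'.
(f) Entailed — the narrative places the repairing before the building.

(a), (f)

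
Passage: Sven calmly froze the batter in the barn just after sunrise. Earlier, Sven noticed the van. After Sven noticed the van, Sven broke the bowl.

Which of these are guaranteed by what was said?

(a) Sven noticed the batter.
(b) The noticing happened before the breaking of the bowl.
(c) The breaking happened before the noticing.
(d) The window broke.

(b)

(a) Not entailed — Sven noticed the van, not the batter; the batter belongs to the freezing event.
(b) Entailed — the narrative places the noticing before the breaking.
(c) Not entailed — the narrative places the noticing before the breaking, not after.
(d) Not entailed — the bowl is what broke, not the window.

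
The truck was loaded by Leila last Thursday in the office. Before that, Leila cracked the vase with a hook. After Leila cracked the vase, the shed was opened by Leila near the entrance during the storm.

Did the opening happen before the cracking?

The narrative orders the cracking before the opening.

no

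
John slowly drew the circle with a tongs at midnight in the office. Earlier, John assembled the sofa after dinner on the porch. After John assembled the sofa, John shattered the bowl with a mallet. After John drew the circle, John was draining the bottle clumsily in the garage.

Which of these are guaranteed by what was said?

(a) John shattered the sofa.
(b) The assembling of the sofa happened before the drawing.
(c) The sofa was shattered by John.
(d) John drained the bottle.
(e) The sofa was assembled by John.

(a) Not entailed — John shattered the bowl, not the sofa; the sofa belongs to the assembling event.
(b) Entailed — the narrative places the assembling before the drawing.
(c) Not entailed — John shattered the bowl, not the sofa; the sofa belongs to the assembling event.
(d) Not entailed — 'was draining' is progressive on an accomplishment; it does not entail the completed 'drained'.
(e) Entailed — dropping 'on the porch', 'after dinner' leaves a sub-description the original still satisfies.

(b), (e)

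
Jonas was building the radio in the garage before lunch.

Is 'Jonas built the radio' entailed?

'was building' is progressive; for an accomplishment like 'build the radio', it doesn't entail completion.

no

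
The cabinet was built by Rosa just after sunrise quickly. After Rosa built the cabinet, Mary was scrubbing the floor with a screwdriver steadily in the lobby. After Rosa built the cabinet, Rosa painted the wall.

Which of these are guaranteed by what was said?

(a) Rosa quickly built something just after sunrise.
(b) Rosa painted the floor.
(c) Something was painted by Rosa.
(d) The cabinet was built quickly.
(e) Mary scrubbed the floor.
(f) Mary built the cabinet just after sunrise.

(a) Entailed — generalizing the patient leaves a sub-description the original still satisfies.
(b) Not entailed — Rosa painted the wall, not the floor; the floor belongs to the scrubbing event.
(c) Entailed — generalizing the patient leaves a sub-description the original still satisfies.
(d) Entailed — dropping 'just after sunrise' and generalizing the agent leaves a sub-description the original still satisfies.
(e) Entailed — 'scrub' is an activity; 'was scrubbing' entails that some scrubbing happened, so 'scrubbed' holds.
(f) Not entailed — the passage has Rosa building the cabinet, not Mary.

(a), (c), (d), (e)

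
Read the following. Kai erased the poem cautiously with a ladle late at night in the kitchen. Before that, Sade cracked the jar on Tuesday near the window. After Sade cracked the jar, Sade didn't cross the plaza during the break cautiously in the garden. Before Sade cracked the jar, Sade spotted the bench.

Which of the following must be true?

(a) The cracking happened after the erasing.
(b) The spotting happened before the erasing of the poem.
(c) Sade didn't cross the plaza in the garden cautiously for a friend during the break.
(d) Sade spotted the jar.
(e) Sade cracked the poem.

(b), (c)

(a) Not entailed — the narrative places the cracking before the erasing, not after.
(b) Entailed — the narrative places the spotting before the erasing.
(c) Entailed — under negation, adding a further restriction is entailed: if no such crossing event occurred, none occurred for a friend either.
(d) Not entailed — Sade spotted the bench, not the jar; the jar belongs to the cracking event.
(e) Not entailed — Sade cracked the jar, not the poem; the poem belongs to the erasing event.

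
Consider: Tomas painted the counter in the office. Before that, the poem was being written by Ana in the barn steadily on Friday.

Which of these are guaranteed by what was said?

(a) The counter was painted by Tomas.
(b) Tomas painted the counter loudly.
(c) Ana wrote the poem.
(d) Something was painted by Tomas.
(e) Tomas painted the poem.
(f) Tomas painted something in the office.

(a), (d), (f)

(a) Entailed — every conjunct here is already in the original painting event.
(b) Not entailed — 'loudly' adds information not in the original event.
(c) Not entailed — 'was writing' is progressive on an accomplishment; it does not entail the completed 'wrote'.
(d) Entailed — this follows by dropping conjuncts from the painting event's description.
(e) Not entailed — Tomas painted the counter, not the poem; the poem belongs to the writing event.
(f) Entailed — the original entails any weakening of itself; this just generalizes the patient.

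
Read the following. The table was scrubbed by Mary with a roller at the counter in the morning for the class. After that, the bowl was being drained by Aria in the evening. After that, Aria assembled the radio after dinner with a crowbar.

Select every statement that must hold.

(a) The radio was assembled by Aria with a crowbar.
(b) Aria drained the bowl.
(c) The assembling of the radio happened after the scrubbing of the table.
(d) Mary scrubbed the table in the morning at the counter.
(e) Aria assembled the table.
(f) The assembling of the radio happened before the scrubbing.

(a), (c), (d)

(a) Entailed — the original entails any weakening of itself; this just drops 'after dinner'.
(b) Not entailed — 'was draining' is progressive on an accomplishment; it does not entail the completed 'drained'.
(c) Entailed — the narrative places the scrubbing before the assembling.
(d) Entailed — dropping 'for the class', 'with a roller' leaves a sub-description the original still satisfies.
(e) Not entailed — Aria assembled the radio, not the table; the table belongs to the scrubbing event.
(f) Not entailed — the narrative places the scrubbing before the assembling, not after.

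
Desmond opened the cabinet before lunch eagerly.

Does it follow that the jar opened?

no

Nothing is said about any jar; only the cabinet is affected.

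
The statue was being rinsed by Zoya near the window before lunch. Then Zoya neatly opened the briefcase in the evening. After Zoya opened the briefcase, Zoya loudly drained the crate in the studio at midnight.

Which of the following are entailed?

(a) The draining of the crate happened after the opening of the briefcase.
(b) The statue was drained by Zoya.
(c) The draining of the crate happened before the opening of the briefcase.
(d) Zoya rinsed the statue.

(a) Entailed — the narrative places the opening before the draining.
(b) Not entailed — Zoya drained the crate, not the statue; the statue belongs to the rinsing event.
(c) Not entailed — the narrative places the opening before the draining, not after.
(d) Entailed — 'rinse' is an activity; 'was rinsing' entails that some rinsing happened, so 'rinsed' holds.

(a), (d)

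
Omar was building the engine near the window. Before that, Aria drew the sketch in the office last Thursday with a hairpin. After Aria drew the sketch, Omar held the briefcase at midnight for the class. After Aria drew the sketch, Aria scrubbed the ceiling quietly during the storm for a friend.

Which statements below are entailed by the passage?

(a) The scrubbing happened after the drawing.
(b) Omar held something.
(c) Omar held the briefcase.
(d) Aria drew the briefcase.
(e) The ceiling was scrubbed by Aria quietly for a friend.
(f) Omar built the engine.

(a) Entailed — the narrative places the drawing before the scrubbing.
(b) Entailed — dropping 'at midnight', 'for the class' and generalizing the patient leaves a sub-description the original still satisfies.
(c) Entailed — the original entails any weakening of itself; this just drops 'at midnight', 'for the class'.
(d) Not entailed — Aria drew the sketch, not the briefcase; the briefcase belongs to the holding event.
(e) Entailed — every conjunct here is already in the original scrubbing event.
(f) Not entailed — 'was building' is progressive on an accomplishment; it does not entail the completed 'built'.

(a), (b), (c), (e)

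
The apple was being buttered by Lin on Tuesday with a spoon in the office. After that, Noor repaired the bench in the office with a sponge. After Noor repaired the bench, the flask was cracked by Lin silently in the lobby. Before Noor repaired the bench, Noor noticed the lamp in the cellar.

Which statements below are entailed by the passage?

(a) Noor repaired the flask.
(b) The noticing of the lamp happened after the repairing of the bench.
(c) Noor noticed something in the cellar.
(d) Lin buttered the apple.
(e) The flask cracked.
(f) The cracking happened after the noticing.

(a) Not entailed — Noor repaired the bench, not the flask; the flask belongs to the cracking event.
(b) Not entailed — the narrative places the noticing before the repairing, not after.
(c) Entailed — every conjunct here is already in the original noticing event.
(d) Not entailed — 'was buttering' is progressive on an accomplishment; it does not entail the completed 'buttered'.
(e) Entailed — 'Lin cracked the flask' is causative; it entails the inchoative 'the flask cracked'.
(f) Entailed — the narrative places the noticing before the cracking.

(c), (e), (f)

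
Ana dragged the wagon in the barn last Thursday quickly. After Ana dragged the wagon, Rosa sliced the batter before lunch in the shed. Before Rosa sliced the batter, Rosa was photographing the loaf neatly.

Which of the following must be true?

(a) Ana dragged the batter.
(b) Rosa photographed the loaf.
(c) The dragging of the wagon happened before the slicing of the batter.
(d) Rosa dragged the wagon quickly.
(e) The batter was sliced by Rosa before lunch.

(a) Not entailed — Ana dragged the wagon, not the batter; the batter belongs to the slicing event.
(b) Not entailed — 'was photographing' is progressive on an accomplishment; it does not entail the completed 'photographed'.
(c) Entailed — the narrative places the dragging before the slicing.
(d) Not entailed — the passage has Ana dragging the wagon, not Rosa.
(e) Entailed — the original entails any weakening of itself; this just drops 'in the shed'.

(c), (e)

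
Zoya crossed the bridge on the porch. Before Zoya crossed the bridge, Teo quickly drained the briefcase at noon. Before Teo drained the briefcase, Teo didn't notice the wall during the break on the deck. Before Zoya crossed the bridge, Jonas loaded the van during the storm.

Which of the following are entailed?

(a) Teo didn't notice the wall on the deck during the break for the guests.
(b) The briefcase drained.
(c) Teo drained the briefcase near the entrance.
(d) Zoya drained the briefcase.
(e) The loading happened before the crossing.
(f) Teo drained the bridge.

(a) Entailed — under negation, adding a further restriction is entailed: if no such noticing event occurred, none occurred for the guests either.
(b) Entailed — 'Teo drained the briefcase' is causative; it entails the inchoative 'the briefcase drained'.
(c) Not entailed — 'near the entrance' adds information not in the original event.
(d) Not entailed — the passage has Teo draining the briefcase, not Zoya.
(e) Entailed — the narrative places the loading before the crossing.
(f) Not entailed — Teo drained the briefcase, not the bridge; the bridge belongs to the crossing event.

(a), (b), (e)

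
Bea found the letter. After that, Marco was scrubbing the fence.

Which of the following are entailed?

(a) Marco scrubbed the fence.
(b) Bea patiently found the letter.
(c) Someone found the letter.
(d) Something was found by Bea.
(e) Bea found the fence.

(a), (c), (d)

(a) Entailed — 'scrub' is an activity; 'was scrubbing' entails that some scrubbing happened, so 'scrubbed' holds.
(b) Not entailed — 'patiently' adds information not in the original event.
(c) Entailed — every conjunct here is already in the original finding event.
(d) Entailed — every conjunct here is already in the original finding event.
(e) Not entailed — Bea found the letter, not the fence; the fence belongs to the scrubbing event.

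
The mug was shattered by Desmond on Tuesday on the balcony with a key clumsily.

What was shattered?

the mug

'the mug' marks the patient of the shattering event.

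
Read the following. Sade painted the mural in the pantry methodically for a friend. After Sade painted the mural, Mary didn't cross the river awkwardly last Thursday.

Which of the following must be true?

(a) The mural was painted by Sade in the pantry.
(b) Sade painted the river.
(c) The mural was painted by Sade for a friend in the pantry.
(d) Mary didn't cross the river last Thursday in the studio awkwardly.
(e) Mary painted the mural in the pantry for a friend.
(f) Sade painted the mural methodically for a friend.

(a) Entailed — every conjunct here is already in the original painting event.
(b) Not entailed — Sade painted the mural, not the river; the river belongs to the crossing event.
(c) Entailed — dropping 'methodically' leaves a sub-description the original still satisfies.
(d) Entailed — under negation, adding a further restriction is entailed: if no such crossing event occurred, none occurred in the studio either.
(e) Not entailed — the passage has Sade painting the mural, not Mary.
(f) Entailed — every conjunct here is already in the original painting event.

(a), (c), (d), (f)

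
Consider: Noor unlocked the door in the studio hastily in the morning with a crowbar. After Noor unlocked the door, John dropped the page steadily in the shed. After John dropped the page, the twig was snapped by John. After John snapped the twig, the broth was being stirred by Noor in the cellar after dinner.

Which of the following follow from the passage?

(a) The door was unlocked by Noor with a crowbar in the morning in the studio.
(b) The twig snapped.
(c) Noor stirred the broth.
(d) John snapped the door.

(a) Entailed — every conjunct here is already in the original unlocking event.
(b) Entailed — 'John snapped the twig' is causative; it entails the inchoative 'the twig snapped'.
(c) Entailed — 'stir' is an activity; 'was stirring' entails that some stirring happened, so 'stirred' holds.
(d) Not entailed — John snapped the twig, not the door; the door belongs to the unlocking event.

(a), (b), (c)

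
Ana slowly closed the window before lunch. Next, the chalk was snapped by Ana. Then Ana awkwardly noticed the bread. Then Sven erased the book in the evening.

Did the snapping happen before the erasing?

The narrative orders the snapping before the erasing.

yes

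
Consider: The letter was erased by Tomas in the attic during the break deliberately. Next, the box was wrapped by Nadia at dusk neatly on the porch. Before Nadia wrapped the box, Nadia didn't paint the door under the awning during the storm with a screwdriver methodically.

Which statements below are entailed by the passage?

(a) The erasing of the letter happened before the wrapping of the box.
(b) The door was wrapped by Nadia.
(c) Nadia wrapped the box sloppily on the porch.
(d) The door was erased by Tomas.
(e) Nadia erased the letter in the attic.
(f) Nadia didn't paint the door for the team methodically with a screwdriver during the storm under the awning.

(a), (f)

(a) Entailed — the narrative places the erasing before the wrapping.
(b) Not entailed — Nadia wrapped the box, not the door; the door belongs to the painting event.
(c) Not entailed — 'sloppily' adds a manner not in (and inconsistent with) the original.
(d) Not entailed — Tomas erased the letter, not the door; the door belongs to the painting event.
(e) Not entailed — the passage has Tomas erasing the letter, not Nadia.
(f) Entailed — under negation, adding a further restriction is entailed: if no such painting event occurred, none occurred for the team either.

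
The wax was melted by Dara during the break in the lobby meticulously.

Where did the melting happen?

'in the lobby' marks the location of the melting event.

in the lobby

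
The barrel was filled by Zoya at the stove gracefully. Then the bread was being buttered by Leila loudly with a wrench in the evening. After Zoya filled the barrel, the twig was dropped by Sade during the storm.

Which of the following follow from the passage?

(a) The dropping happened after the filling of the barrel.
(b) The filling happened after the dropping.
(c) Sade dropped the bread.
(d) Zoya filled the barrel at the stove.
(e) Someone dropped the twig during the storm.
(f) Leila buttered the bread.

(a) Entailed — the narrative places the filling before the dropping.
(b) Not entailed — the narrative places the filling before the dropping, not after.
(c) Not entailed — Sade dropped the twig, not the bread; the bread belongs to the buttering event.
(d) Entailed — every conjunct here is already in the original filling event.
(e) Entailed — generalizing the agent leaves a sub-description the original still satisfies.
(f) Not entailed — 'was buttering' is progressive on an accomplishment; it does not entail the completed 'buttered'.

(a), (d), (e)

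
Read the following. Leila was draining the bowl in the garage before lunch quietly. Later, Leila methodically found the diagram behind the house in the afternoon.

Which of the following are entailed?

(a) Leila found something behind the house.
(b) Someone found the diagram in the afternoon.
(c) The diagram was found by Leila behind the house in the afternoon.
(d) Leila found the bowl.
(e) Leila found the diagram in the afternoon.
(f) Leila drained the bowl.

(a), (b), (c), (e)

(a) Entailed — this follows by dropping conjuncts from the finding event's description.
(b) Entailed — the original entails any weakening of itself; this just drops 'behind the house', 'methodically' and generalizes the agent.
(c) Entailed — every conjunct here is already in the original finding event.
(d) Not entailed — Leila found the diagram, not the bowl; the bowl belongs to the draining event.
(e) Entailed — every conjunct here is already in the original finding event.
(f) Not entailed — 'was draining' is progressive on an accomplishment; it does not entail the completed 'drained'.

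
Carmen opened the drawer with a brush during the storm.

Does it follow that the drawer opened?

'Carmen opened the drawer' is the causative; it entails the inchoative 'the drawer opened'.

yes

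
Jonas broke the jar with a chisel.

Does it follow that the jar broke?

yes

'Jonas broke the jar' is the causative; it entails the inchoative 'the jar broke'.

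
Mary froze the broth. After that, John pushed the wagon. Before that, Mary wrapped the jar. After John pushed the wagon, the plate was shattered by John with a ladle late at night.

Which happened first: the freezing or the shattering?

The connectives place the freezing before the shattering.

the freezing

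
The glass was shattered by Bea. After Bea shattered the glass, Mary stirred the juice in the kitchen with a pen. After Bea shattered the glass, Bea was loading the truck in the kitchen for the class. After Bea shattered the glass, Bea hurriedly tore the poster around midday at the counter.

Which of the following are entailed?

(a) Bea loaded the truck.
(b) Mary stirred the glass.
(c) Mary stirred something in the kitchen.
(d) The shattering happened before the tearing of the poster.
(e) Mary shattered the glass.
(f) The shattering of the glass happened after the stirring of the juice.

(c), (d)

(a) Not entailed — 'was loading' is progressive on an accomplishment; it does not entail the completed 'loaded'.
(b) Not entailed — Mary stirred the juice, not the glass; the glass belongs to the shattering event.
(c) Entailed — the original entails any weakening of itself; this just drops 'with a pen' and generalizes the patient.
(d) Entailed — the narrative places the shattering before the tearing.
(e) Not entailed — the passage has Bea shattering the glass, not Mary.
(f) Not entailed — the narrative places the shattering before the stirring, not after.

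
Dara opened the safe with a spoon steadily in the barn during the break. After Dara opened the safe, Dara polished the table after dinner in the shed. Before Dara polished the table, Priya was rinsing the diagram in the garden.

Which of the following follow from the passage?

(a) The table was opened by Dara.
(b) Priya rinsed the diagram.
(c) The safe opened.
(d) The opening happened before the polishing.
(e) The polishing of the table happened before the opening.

(a) Not entailed — Dara opened the safe, not the table; the table belongs to the polishing event.
(b) Entailed — 'rinse' is an activity; 'was rinsing' entails that some rinsing happened, so 'rinsed' holds.
(c) Entailed — 'Dara opened the safe' is causative; it entails the inchoative 'the safe opened'.
(d) Entailed — the narrative places the opening before the polishing.
(e) Not entailed — the narrative places the opening before the polishing, not after.

(b), (c), (d)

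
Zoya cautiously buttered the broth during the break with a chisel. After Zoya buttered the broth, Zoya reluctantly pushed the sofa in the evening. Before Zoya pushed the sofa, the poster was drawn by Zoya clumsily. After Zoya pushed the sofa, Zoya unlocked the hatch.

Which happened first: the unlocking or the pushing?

the pushing

The connectives place the pushing before the unlocking.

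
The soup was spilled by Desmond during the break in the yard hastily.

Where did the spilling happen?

in the yard

'in the yard' marks the location of the spilling event.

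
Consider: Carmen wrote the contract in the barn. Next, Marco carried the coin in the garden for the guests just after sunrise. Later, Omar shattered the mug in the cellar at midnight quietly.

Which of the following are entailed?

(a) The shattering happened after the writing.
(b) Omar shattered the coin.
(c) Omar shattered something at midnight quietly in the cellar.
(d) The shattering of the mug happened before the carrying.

(a) Entailed — the narrative places the writing before the shattering.
(b) Not entailed — Omar shattered the mug, not the coin; the coin belongs to the carrying event.
(c) Entailed — this follows by dropping conjuncts from the shattering event's description.
(d) Not entailed — the narrative places the carrying before the shattering, not after.

(a), (c)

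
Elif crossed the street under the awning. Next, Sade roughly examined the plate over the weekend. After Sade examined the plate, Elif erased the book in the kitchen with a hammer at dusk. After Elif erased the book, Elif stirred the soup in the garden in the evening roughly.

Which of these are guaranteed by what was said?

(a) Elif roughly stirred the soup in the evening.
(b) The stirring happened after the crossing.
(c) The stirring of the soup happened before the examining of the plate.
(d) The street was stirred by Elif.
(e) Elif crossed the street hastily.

(a) Entailed — every conjunct here is already in the original stirring event.
(b) Entailed — the narrative places the crossing before the stirring.
(c) Not entailed — the narrative places the examining before the stirring, not after.
(d) Not entailed — Elif stirred the soup, not the street; the street belongs to the crossing event.
(e) Not entailed — 'hastily' adds information not in the original event.

(a), (b)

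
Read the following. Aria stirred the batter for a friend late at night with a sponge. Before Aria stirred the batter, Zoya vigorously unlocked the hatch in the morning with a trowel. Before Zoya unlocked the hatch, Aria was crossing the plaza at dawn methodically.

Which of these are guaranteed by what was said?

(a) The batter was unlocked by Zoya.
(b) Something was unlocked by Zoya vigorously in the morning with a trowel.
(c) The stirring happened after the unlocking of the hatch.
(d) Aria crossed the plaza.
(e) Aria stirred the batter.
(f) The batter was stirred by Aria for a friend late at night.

(b), (c), (e), (f)

(a) Not entailed — Zoya unlocked the hatch, not the batter; the batter belongs to the stirring event.
(b) Entailed — the original entails any weakening of itself; this just generalizes the patient.
(c) Entailed — the narrative places the unlocking before the stirring.
(d) Not entailed — 'was crossing' is progressive on an accomplishment; it does not entail the completed 'crossed'.
(e) Entailed — every conjunct here is already in the original stirring event.
(f) Entailed — this follows by dropping conjuncts from the stirring event's description.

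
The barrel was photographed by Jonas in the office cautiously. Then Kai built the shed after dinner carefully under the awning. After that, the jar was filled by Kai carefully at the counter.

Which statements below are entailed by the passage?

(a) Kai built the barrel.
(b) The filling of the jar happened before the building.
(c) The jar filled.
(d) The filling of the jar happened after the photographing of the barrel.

(a) Not entailed — Kai built the shed, not the barrel; the barrel belongs to the photographing event.
(b) Not entailed — the narrative places the building before the filling, not after.
(c) Entailed — 'Kai filled the jar' is causative; it entails the inchoative 'the jar filled'.
(d) Entailed — the narrative places the photographing before the filling.

(c), (d)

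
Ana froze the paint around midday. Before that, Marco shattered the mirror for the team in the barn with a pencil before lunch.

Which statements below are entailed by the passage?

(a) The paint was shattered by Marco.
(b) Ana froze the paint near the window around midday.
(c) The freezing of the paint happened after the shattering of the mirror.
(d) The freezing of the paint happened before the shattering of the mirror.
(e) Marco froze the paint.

(a) Not entailed — Marco shattered the mirror, not the paint; the paint belongs to the freezing event.
(b) Not entailed — 'near the window' adds information not in the original event.
(c) Entailed — the narrative places the shattering before the freezing.
(d) Not entailed — the narrative places the shattering before the freezing, not after.
(e) Not entailed — the passage has Ana freezing the paint, not Marco.

(c)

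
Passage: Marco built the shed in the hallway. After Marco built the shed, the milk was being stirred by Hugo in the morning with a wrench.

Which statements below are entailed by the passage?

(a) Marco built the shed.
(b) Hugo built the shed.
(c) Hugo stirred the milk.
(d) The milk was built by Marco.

(a) Entailed — the original entails any weakening of itself; this just drops 'in the hallway'.
(b) Not entailed — the passage has Marco building the shed, not Hugo.
(c) Entailed — 'stir' is an activity; 'was stirring' entails that some stirring happened, so 'stirred' holds.
(d) Not entailed — Marco built the shed, not the milk; the milk belongs to the stirring event.

(a), (c)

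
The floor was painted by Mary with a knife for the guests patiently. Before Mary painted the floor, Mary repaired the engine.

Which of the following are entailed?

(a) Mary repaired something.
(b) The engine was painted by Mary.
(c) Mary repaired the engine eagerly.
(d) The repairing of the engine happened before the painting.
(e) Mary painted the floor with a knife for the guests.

(a) Entailed — this follows by dropping conjuncts from the repairing event's description.
(b) Not entailed — Mary painted the floor, not the engine; the engine belongs to the repairing event.
(c) Not entailed — 'eagerly' adds information not in the original event.
(d) Entailed — the narrative places the repairing before the painting.
(e) Entailed — dropping 'patiently' leaves a sub-description the original still satisfies.

(a), (d), (e)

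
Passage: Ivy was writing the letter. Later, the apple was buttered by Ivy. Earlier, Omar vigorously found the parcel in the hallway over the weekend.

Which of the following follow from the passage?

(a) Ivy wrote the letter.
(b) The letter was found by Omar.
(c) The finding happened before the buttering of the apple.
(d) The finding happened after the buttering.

(a) Not entailed — 'was writing' is progressive on an accomplishment; it does not entail the completed 'wrote'.
(b) Not entailed — Omar found the parcel, not the letter; the letter belongs to the writing event.
(c) Entailed — the narrative places the finding before the buttering.
(d) Not entailed — the narrative places the finding before the buttering, not after.

(c)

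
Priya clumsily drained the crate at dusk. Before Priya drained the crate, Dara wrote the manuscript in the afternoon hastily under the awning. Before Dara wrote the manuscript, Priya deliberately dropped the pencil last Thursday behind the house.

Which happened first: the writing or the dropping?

the dropping

The connectives place the dropping before the writing.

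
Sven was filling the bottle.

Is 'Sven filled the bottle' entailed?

'was filling' is progressive; for an accomplishment like 'fill the bottle', it doesn't entail completion.

no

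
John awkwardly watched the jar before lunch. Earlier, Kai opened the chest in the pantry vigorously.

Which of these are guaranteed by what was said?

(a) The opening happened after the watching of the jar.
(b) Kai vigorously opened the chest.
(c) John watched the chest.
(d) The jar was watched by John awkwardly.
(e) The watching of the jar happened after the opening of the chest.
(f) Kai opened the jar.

(b), (d), (e)

(a) Not entailed — the narrative places the opening before the watching, not after.
(b) Entailed — the original entails any weakening of itself; this just drops 'in the pantry'.
(c) Not entailed — John watched the jar, not the chest; the chest belongs to the opening event.
(d) Entailed — dropping 'before lunch' leaves a sub-description the original still satisfies.
(e) Entailed — the narrative places the opening before the watching.
(f) Not entailed — Kai opened the chest, not the jar; the jar belongs to the watching event.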